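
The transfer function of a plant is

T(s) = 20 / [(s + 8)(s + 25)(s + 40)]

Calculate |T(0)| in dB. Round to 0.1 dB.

-52.0 dB

T(0) = 20 / (8·25·40) = 0.0025
20 log₁₀(0.0025) ≈ -52.04 dB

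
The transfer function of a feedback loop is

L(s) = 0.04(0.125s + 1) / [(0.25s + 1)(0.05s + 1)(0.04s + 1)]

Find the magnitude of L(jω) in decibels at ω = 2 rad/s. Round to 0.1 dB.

At ω = 2 rad/s:
zero (1 + j2·0.125) = 1 + j0.25 → |·| ≈ 1.0308, ∠ ≈ 14.04°
pole (1 + j2·0.25) = 1 + j0.5 → |·| ≈ 1.118, ∠ ≈ 26.57°
pole (1 + j2·0.05) = 1 + j0.1 → |·| ≈ 1.005, ∠ ≈ 5.71°
pole (1 + j2·0.04) = 1 + j0.08 → |·| ≈ 1.0032, ∠ ≈ 4.57°
|L| = 0.04 · 1.0308 / (1.118 · 1.005 · 1.0032) ≈ 0.03658
Gain = 20 log₁₀(0.03658) ≈ -28.74 dB

-28.7 dB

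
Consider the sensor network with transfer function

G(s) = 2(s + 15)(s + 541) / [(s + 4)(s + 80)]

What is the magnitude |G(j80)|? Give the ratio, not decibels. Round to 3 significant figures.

At s = jω = j80:
zero (s+15): 15 + j80 → |·| = √(15²+80²) = √6625 ≈ 81.394, ∠ = arctan(80/15) ≈ 79.38°
zero (s+541): 541 + j80 → |·| = √(541²+80²) = √299081 ≈ 546.88, ∠ = arctan(80/541) ≈ 8.41°
pole (s+4): 4 + j80 → |·| = √(4²+80²) = √6416 ≈ 80.1, ∠ = arctan(80/4) ≈ 87.14°
pole (s+80): 80 + j80 → |·| = √(80²+80²) = √12800 ≈ 113.14, ∠ = arctan(80/80) ≈ 45.00°
|G| = 2 · 44513 / 9062.5 ≈ 9.8236

9.82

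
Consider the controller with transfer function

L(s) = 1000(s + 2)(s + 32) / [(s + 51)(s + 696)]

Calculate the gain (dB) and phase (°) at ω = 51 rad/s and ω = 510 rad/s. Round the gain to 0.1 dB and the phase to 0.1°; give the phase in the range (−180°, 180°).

At s = jω = j51:
zero (s+2): 2 + j51 → |·| = √(2²+51²) = √2605 ≈ 51.039, ∠ = arctan(51/2) ≈ 87.75°
zero (s+32): 32 + j51 → |·| = √(32²+51²) = √3625 ≈ 60.208, ∠ = arctan(51/32) ≈ 57.89°
pole (s+51): 51 + j51 → |·| = √(51²+51²) = √5202 ≈ 72.125, ∠ = arctan(51/51) ≈ 45.00°
pole (s+696): 696 + j51 → |·| = √(696²+51²) = √487017 ≈ 697.87, ∠ = arctan(51/696) ≈ 4.19°
|L| = 1000 · 3073 / 50334 ≈ 61.052
Gain = 20 log₁₀(61.052) ≈ 35.71 dB
∠L = 145.64° − 49.19° = 96.45°

At s = jω = j510:
zero (s+2): 2 + j510 → |·| = √(2²+510²) = √260104 ≈ 510, ∠ = arctan(510/2) ≈ 89.78°
zero (s+32): 32 + j510 → |·| = √(32²+510²) = √261124 ≈ 511, ∠ = arctan(510/32) ≈ 86.41°
pole (s+51): 51 + j510 → |·| = √(51²+510²) = √262701 ≈ 512.54, ∠ = arctan(510/51) ≈ 84.29°
pole (s+696): 696 + j510 → |·| = √(696²+510²) = √744516 ≈ 862.85, ∠ = arctan(510/696) ≈ 36.23°
|L| = 1000 · 2.6061e+05 / 4.4225e+05 ≈ 589.28
Gain = 20 log₁₀(589.28) ≈ 55.41 dB
∠L = 176.19° − 120.52° = 55.67°

ω = 51: 35.7 dB, 96.5°; ω = 510: 55.4 dB, 55.7°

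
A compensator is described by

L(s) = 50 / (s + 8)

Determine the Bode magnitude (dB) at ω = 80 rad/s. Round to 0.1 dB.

At s = jω = j80:
pole (s+8): 8 + j80 → |·| = √(8²+80²) = √6464 ≈ 80.399, ∠ = arctan(80/8) ≈ 84.29°
|L| = 50 / 80.399 ≈ 0.6219
Gain = 20 log₁₀(0.6219) ≈ -4.13 dB

-4.1 dB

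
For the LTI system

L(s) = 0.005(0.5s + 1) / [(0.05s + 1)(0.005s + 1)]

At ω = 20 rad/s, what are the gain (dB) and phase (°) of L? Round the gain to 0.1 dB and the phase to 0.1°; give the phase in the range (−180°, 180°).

-29.0 dB, 33.6°

At ω = 20 rad/s:
zero (1 + j20·0.5) = 1 + j10 → |·| ≈ 10.05, ∠ ≈ 84.29°
pole (1 + j20·0.05) = 1 + j1 → |·| ≈ 1.4142, ∠ ≈ 45.00°
pole (1 + j20·0.005) = 1 + j0.1 → |·| ≈ 1.005, ∠ ≈ 5.71°
|L| = 0.005 · 10.05 / (1.4142 · 1.005) ≈ 0.035356
Gain = 20 log₁₀(0.035356) ≈ -29.03 dB
∠L = (84.29°) − (45.00° + 5.71°) = 33.58°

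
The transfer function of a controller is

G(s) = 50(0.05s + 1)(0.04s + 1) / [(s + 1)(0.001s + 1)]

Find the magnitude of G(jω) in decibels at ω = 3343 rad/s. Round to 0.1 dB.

39.6 dB

At ω = 3343 rad/s:
zero (1 + j3343·0.05) = 1 + j167.15 → |·| ≈ 167.15, ∠ ≈ 89.66°
zero (1 + j3343·0.04) = 1 + j133.72 → |·| ≈ 133.72, ∠ ≈ 89.57°
pole (1 + j3343·1) = 1 + j3343 → |·| ≈ 3343, ∠ ≈ 89.98°
pole (1 + j3343·0.001) = 1 + j3.343 → |·| ≈ 3.4894, ∠ ≈ 73.35°
|G| = 50 · 167.15 · 133.72 / (3343 · 3.4894) ≈ 95.804
Gain = 20 log₁₀(95.804) ≈ 39.63 dB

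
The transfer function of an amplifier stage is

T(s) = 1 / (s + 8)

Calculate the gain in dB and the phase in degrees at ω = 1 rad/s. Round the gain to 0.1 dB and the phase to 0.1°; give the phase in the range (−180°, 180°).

-18.1 dB, -7.1°

Substitute s = j1:
Numerator: 1 = 1 + j0
Denominator: (j1) + 8 = 8 + j1
|N| = √(1² + 0²) ≈ 1, ∠N ≈ 0.00°
|D| = √(8² + 1²) ≈ 8.0623, ∠D ≈ 7.13°
|T| = 1 / 8.0623 ≈ 0.12403
Gain = 20 log₁₀(0.12403) ≈ -18.13 dB
∠T = 0.00° − 7.13° = -7.13°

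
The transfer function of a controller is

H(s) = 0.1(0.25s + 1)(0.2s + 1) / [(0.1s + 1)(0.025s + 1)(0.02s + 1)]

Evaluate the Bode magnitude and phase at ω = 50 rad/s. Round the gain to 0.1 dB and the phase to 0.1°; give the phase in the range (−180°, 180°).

At ω = 50 rad/s:
zero (1 + j50·0.25) = 1 + j12.5 → |·| ≈ 12.54, ∠ ≈ 85.43°
zero (1 + j50·0.2) = 1 + j10 → |·| ≈ 10.05, ∠ ≈ 84.29°
pole (1 + j50·0.1) = 1 + j5 → |·| ≈ 5.099, ∠ ≈ 78.69°
pole (1 + j50·0.025) = 1 + j1.25 → |·| ≈ 1.6008, ∠ ≈ 51.34°
pole (1 + j50·0.02) = 1 + j1 → |·| ≈ 1.4142, ∠ ≈ 45.00°
|H| = 0.1 · 12.54 · 10.05 / (5.099 · 1.6008 · 1.4142) ≈ 1.0918
Gain = 20 log₁₀(1.0918) ≈ 0.76 dB
∠H = (85.43° + 84.29°) − (78.69° + 51.34° + 45.00°) = -5.31°

0.8 dB, -5.3°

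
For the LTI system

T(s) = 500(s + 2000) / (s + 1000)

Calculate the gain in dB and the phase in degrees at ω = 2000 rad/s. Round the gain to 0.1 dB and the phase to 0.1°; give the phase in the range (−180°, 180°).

56.0 dB, -18.4°

At s = jω = j2000:
zero (s+2000): 2000 + j2000 → |·| = √(2000²+2000²) = √8000000 ≈ 2828.4, ∠ = arctan(2000/2000) ≈ 45.00°
pole (s+1000): 1000 + j2000 → |·| = √(1000²+2000²) = √5000000 ≈ 2236.1, ∠ = arctan(2000/1000) ≈ 63.43°
|T| = 500 · 2828.4 / 2236.1 ≈ 632.44
Gain = 20 log₁₀(632.44) ≈ 56.02 dB
∠T = 45.00° − 63.43° = -18.43°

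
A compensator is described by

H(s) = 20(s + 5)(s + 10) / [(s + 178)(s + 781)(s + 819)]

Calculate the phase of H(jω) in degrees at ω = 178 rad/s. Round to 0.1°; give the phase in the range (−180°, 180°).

At s = jω = j178:
zero (s+5): 5 + j178 → |·| = √(5²+178²) = √31709 ≈ 178.07, ∠ = arctan(178/5) ≈ 88.39°
zero (s+10): 10 + j178 → |·| = √(10²+178²) = √31784 ≈ 178.28, ∠ = arctan(178/10) ≈ 86.78°
pole (s+178): 178 + j178 → |·| = √(178²+178²) = √63368 ≈ 251.73, ∠ = arctan(178/178) ≈ 45.00°
pole (s+781): 781 + j178 → |·| = √(781²+178²) = √641645 ≈ 801.03, ∠ = arctan(178/781) ≈ 12.84°
pole (s+819): 819 + j178 → |·| = √(819²+178²) = √702445 ≈ 838.12, ∠ = arctan(178/819) ≈ 12.26°
∠H = 175.17° − 70.10° = 105.07°

105.1°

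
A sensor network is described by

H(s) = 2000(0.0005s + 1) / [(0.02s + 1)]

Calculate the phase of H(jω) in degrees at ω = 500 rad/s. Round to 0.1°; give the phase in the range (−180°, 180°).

-70.3°

At ω = 500 rad/s:
zero (1 + j500·0.0005) = 1 + j0.25 → |·| ≈ 1.0308, ∠ ≈ 14.04°
pole (1 + j500·0.02) = 1 + j10 → |·| ≈ 10.05, ∠ ≈ 84.29°
∠H = (14.04°) − (84.29°) = -70.25°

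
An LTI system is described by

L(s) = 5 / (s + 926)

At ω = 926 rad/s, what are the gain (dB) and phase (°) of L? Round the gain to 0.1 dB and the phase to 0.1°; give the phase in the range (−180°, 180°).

Substitute s = j926:
Numerator: 5 = 5 + j0
Denominator: (j926) + 926 = 926 + j926
|N| = √(5² + 0²) ≈ 5, ∠N ≈ 0.00°
|D| = √(926² + 926²) ≈ 1309.6, ∠D ≈ 45.00°
|L| = 5 / 1309.6 ≈ 0.003818
Gain = 20 log₁₀(0.003818) ≈ -48.36 dB
∠L = 0.00° − 45.00° = -45.00°

-48.4 dB, -45.0°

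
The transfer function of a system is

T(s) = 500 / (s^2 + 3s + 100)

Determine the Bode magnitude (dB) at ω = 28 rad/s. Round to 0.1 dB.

At s = jω = j28:
quadratic: (j28)² + 3·j28 + 100 = -684 + j84 → |·| ≈ 689.14, ∠ ≈ 173.00°
|T| = 500 / 689.14 ≈ 0.72554
Gain = 20 log₁₀(0.72554) ≈ -2.79 dB

-2.8 dB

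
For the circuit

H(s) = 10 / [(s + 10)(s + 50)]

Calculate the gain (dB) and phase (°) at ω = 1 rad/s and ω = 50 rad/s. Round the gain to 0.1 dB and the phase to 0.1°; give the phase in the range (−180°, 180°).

At s = jω = j1:
pole (s+10): 10 + j1 → |·| = √(10²+1²) = √101 ≈ 10.05, ∠ = arctan(1/10) ≈ 5.71°
pole (s+50): 50 + j1 → |·| = √(50²+1²) = √2501 ≈ 50.01, ∠ = arctan(1/50) ≈ 1.15°
|H| = 10 / 502.6 ≈ 0.019897
Gain = 20 log₁₀(0.019897) ≈ -34.02 dB
∠H = 0.00° − 6.86° = -6.86°

At s = jω = j50:
pole (s+10): 10 + j50 → |·| = √(10²+50²) = √2600 ≈ 50.99, ∠ = arctan(50/10) ≈ 78.69°
pole (s+50): 50 + j50 → |·| = √(50²+50²) = √5000 ≈ 70.711, ∠ = arctan(50/50) ≈ 45.00°
|H| = 10 / 3605.6 ≈ 0.0027735
Gain = 20 log₁₀(0.0027735) ≈ -51.14 dB
∠H = 0.00° − 123.69° = -123.69°

ω = 1: -34.0 dB, -6.9°; ω = 50: -51.1 dB, -123.7°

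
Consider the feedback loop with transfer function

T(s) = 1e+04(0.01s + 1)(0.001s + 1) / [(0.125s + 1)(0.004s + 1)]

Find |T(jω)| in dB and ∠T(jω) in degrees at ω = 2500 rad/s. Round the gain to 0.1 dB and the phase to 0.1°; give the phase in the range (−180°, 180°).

46.6 dB, -18.2°

At ω = 2500 rad/s:
zero (1 + j2500·0.01) = 1 + j25 → |·| ≈ 25.02, ∠ ≈ 87.71°
zero (1 + j2500·0.001) = 1 + j2.5 → |·| ≈ 2.6926, ∠ ≈ 68.20°
pole (1 + j2500·0.125) = 1 + j312.5 → |·| ≈ 312.5, ∠ ≈ 89.82°
pole (1 + j2500·0.004) = 1 + j10 → |·| ≈ 10.05, ∠ ≈ 84.29°
|T| = 1e+04 · 25.02 · 2.6926 / (312.5 · 10.05) ≈ 214.51
Gain = 20 log₁₀(214.51) ≈ 46.63 dB
∠T = (87.71° + 68.20°) − (89.82° + 84.29°) = -18.20°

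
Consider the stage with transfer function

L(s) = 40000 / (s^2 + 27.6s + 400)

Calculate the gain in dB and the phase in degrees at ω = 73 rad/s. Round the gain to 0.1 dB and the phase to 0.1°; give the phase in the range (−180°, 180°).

At s = jω = j73:
quadratic: (j73)² + 27.6·j73 + 400 = -4929 + j2014.8 → |·| ≈ 5324.9, ∠ ≈ 157.77°
|L| = 40000 / 5324.9 ≈ 7.5119
Gain = 20 log₁₀(7.5119) ≈ 17.51 dB
∠L = 0.00° − 157.77° = -157.77°

17.5 dB, -157.8°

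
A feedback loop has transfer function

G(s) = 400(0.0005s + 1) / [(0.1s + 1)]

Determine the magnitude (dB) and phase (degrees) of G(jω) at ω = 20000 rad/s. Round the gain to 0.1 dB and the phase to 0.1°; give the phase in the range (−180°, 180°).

At ω = 20000 rad/s:
zero (1 + j20000·0.0005) = 1 + j10 → |·| ≈ 10.05, ∠ ≈ 84.29°
pole (1 + j20000·0.1) = 1 + j2000 → |·| ≈ 2000, ∠ ≈ 89.97°
|G| = 400 · 10.05 / (2000) ≈ 2.01
Gain = 20 log₁₀(2.01) ≈ 6.06 dB
∠G = (84.29°) − (89.97°) = -5.68°

6.1 dB, -5.7°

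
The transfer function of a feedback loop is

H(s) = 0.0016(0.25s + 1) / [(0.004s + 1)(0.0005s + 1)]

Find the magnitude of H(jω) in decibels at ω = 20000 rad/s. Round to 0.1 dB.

-40.0 dB

At ω = 20000 rad/s:
zero (1 + j20000·0.25) = 1 + j5000 → |·| ≈ 5000, ∠ ≈ 89.99°
pole (1 + j20000·0.004) = 1 + j80 → |·| ≈ 80.006, ∠ ≈ 89.28°
pole (1 + j20000·0.0005) = 1 + j10 → |·| ≈ 10.05, ∠ ≈ 84.29°
|H| = 0.0016 · 5000 / (80.006 · 10.05) ≈ 0.0099495
Gain = 20 log₁₀(0.0099495) ≈ -40.04 dB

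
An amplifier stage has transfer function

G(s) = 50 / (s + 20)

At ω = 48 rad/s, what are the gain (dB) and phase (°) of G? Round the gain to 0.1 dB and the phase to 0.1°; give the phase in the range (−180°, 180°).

-0.3 dB, -67.4°

At s = jω = j48:
pole (s+20): 20 + j48 → |·| = √(20²+48²) = √2704 ≈ 52, ∠ = arctan(48/20) ≈ 67.38°
|G| = 50 / 52 ≈ 0.96154
Gain = 20 log₁₀(0.96154) ≈ -0.34 dB
∠G = 0.00° − 67.38° = -67.38°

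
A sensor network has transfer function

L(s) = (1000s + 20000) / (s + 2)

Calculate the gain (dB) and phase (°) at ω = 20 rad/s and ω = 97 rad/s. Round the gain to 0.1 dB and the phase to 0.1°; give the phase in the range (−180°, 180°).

Substitute s = j20:
Numerator: 1000(j20) + 20000 = 20000 + j20000
Denominator: (j20) + 2 = 2 + j20
|N| = √(20000² + 20000²) ≈ 28284, ∠N ≈ 45.00°
|D| = √(2² + 20²) ≈ 20.1, ∠D ≈ 84.29°
|L| = 28284 / 20.1 ≈ 1407.2
Gain = 20 log₁₀(1407.2) ≈ 62.97 dB
∠L = 45.00° − 84.29° = -39.29°

Substitute s = j97:
Numerator: 1000(j97) + 20000 = 20000 + j97000
Denominator: (j97) + 2 = 2 + j97
|N| = √(20000² + 97000²) ≈ 99040, ∠N ≈ 78.35°
|D| = √(2² + 97²) ≈ 97.021, ∠D ≈ 88.82°
|L| = 99040 / 97.021 ≈ 1020.8
Gain = 20 log₁₀(1020.8) ≈ 60.18 dB
∠L = 78.35° − 88.82° = -10.47°

ω = 20: 63.0 dB, -39.3°; ω = 97: 60.2 dB, -10.5°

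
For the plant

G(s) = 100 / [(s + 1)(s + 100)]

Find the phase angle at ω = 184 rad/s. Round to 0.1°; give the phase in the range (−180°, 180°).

At s = jω = j184:
pole (s+1): 1 + j184 → |·| = √(1²+184²) = √33857 ≈ 184, ∠ = arctan(184/1) ≈ 89.69°
pole (s+100): 100 + j184 → |·| = √(100²+184²) = √43856 ≈ 209.42, ∠ = arctan(184/100) ≈ 61.48°
∠G = 0.00° − 151.17° = -151.17°

-151.2°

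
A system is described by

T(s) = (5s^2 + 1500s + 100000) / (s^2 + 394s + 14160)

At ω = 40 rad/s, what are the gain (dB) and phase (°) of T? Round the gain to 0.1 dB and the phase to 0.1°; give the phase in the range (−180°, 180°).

Substitute s = j40:
Numerator: 5(j40)^2 + 1500(j40) + 100000 = 92000 + j60000
Denominator: (j40)^2 + 394(j40) + 14160 = 12560 + j15760
|N| = √(92000² + 60000²) ≈ 1.0984e+05, ∠N ≈ 33.11°
|D| = √(12560² + 15760²) ≈ 20153, ∠D ≈ 51.45°
|T| = 1.0984e+05 / 20153 ≈ 5.4503
Gain = 20 log₁₀(5.4503) ≈ 14.73 dB
∠T = 33.11° − 51.45° = -18.34°

14.7 dB, -18.3°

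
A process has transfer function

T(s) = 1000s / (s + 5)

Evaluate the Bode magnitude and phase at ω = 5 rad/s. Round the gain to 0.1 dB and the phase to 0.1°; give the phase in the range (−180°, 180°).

At s = jω = j5:
zero at origin: s = j5 → |·| = 5, ∠ = 90.00°
pole (s+5): 5 + j5 → |·| = √(5²+5²) = √50 ≈ 7.0711, ∠ = arctan(5/5) ≈ 45.00°
|T| = 1000 · 5 / 7.0711 ≈ 707.1
Gain = 20 log₁₀(707.1) ≈ 56.99 dB
∠T = 90.00° − 45.00° = 45.00°

57.0 dB, 45.0°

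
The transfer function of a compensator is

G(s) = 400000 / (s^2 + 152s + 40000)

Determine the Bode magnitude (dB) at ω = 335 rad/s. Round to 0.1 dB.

13.1 dB

At s = jω = j335:
quadratic: (j335)² + 152·j335 + 40000 = -72225 + j50920 → |·| ≈ 88370, ∠ ≈ 144.82°
|G| = 400000 / 88370 ≈ 4.5264
Gain = 20 log₁₀(4.5264) ≈ 13.12 dB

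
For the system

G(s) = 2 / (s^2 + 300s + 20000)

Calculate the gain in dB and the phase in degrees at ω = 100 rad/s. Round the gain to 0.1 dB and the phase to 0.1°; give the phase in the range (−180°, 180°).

-84.0 dB, -71.6°

Substitute s = j100:
Numerator: 2 = 2 + j0
Denominator: (j100)^2 + 300(j100) + 20000 = 10000 + j30000
|N| = √(2² + 0²) ≈ 2, ∠N ≈ 0.00°
|D| = √(10000² + 30000²) ≈ 31623, ∠D ≈ 71.57°
|G| = 2 / 31623 ≈ 6.3245e-05
Gain = 20 log₁₀(6.3245e-05) ≈ -83.98 dB
∠G = 0.00° − 71.57° = -71.57°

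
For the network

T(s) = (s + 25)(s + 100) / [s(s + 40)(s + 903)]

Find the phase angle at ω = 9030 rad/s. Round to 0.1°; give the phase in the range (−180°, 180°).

-84.8°

At s = jω = j9030:
zero (s+25): 25 + j9030 → |·| = √(25²+9030²) = √81541525 ≈ 9030, ∠ = arctan(9030/25) ≈ 89.84°
zero (s+100): 100 + j9030 → |·| = √(100²+9030²) = √81550900 ≈ 9030.6, ∠ = arctan(9030/100) ≈ 89.37°
pole (s+40): 40 + j9030 → |·| = √(40²+9030²) = √81542500 ≈ 9030.1, ∠ = arctan(9030/40) ≈ 89.75°
pole (s+903): 903 + j9030 → |·| = √(903²+9030²) = √82356309 ≈ 9075, ∠ = arctan(9030/903) ≈ 84.29°
pole at origin: |s| = 9030, ∠ = 90.00° (in denominator)
∠T = 179.21° − 264.04° = -84.83°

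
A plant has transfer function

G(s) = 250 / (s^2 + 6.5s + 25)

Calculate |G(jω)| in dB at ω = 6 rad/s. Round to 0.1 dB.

At s = jω = j6:
quadratic: (j6)² + 6.5·j6 + 25 = -11 + j39 → |·| ≈ 40.522, ∠ ≈ 105.75°
|G| = 250 / 40.522 ≈ 6.1695
Gain = 20 log₁₀(6.1695) ≈ 15.80 dB

15.8 dB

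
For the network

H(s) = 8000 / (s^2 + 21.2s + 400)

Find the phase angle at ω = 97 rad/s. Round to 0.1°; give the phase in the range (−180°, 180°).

-167.1°

At s = jω = j97:
quadratic: (j97)² + 21.2·j97 + 400 = -9009 + j2056.4 → |·| ≈ 9240.7, ∠ ≈ 167.14°
∠H = 0.00° − 167.14° = -167.14°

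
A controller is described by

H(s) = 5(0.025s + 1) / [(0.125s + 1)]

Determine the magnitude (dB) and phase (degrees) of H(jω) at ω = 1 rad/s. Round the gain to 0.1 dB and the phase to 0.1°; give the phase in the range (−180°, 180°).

At ω = 1 rad/s:
zero (1 + j1·0.025) = 1 + j0.025 → |·| ≈ 1.0003, ∠ ≈ 1.43°
pole (1 + j1·0.125) = 1 + j0.125 → |·| ≈ 1.0078, ∠ ≈ 7.13°
|H| = 5 · 1.0003 / (1.0078) ≈ 4.9628
Gain = 20 log₁₀(4.9628) ≈ 13.91 dB
∠H = (1.43°) − (7.13°) = -5.70°

13.9 dB, -5.7°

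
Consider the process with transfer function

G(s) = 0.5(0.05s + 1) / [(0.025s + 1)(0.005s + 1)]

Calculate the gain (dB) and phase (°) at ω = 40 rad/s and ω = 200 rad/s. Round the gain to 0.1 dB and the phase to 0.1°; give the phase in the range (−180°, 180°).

At ω = 40 rad/s:
zero (1 + j40·0.05) = 1 + j2 → |·| ≈ 2.2361, ∠ ≈ 63.43°
pole (1 + j40·0.025) = 1 + j1 → |·| ≈ 1.4142, ∠ ≈ 45.00°
pole (1 + j40·0.005) = 1 + j0.2 → |·| ≈ 1.0198, ∠ ≈ 11.31°
|G| = 0.5 · 2.2361 / (1.4142 · 1.0198) ≈ 0.77524
Gain = 20 log₁₀(0.77524) ≈ -2.21 dB
∠G = (63.43°) − (45.00° + 11.31°) = 7.12°

At ω = 200 rad/s:
zero (1 + j200·0.05) = 1 + j10 → |·| ≈ 10.05, ∠ ≈ 84.29°
pole (1 + j200·0.025) = 1 + j5 → |·| ≈ 5.099, ∠ ≈ 78.69°
pole (1 + j200·0.005) = 1 + j1 → |·| ≈ 1.4142, ∠ ≈ 45.00°
|G| = 0.5 · 10.05 / (5.099 · 1.4142) ≈ 0.69685
Gain = 20 log₁₀(0.69685) ≈ -3.14 dB
∠G = (84.29°) − (78.69° + 45.00°) = -39.40°

ω = 40: -2.2 dB, 7.1°; ω = 200: -3.1 dB, -39.4°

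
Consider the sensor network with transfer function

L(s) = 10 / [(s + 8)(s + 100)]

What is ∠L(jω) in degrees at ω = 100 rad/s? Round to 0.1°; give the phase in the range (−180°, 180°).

At s = jω = j100:
pole (s+8): 8 + j100 → |·| = √(8²+100²) = √10064 ≈ 100.32, ∠ = arctan(100/8) ≈ 85.43°
pole (s+100): 100 + j100 → |·| = √(100²+100²) = √20000 ≈ 141.42, ∠ = arctan(100/100) ≈ 45.00°
∠L = 0.00° − 130.43° = -130.43°

-130.4°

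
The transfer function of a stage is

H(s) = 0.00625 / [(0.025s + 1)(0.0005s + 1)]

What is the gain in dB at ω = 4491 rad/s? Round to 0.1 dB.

At ω = 4491 rad/s:
pole (1 + j4491·0.025) = 1 + j112.275 → |·| ≈ 112.28, ∠ ≈ 89.49°
pole (1 + j4491·0.0005) = 1 + j2.2455 → |·| ≈ 2.4581, ∠ ≈ 65.99°
|H| = 0.00625 · 1 / (112.28 · 2.4581) ≈ 2.2645e-05
Gain = 20 log₁₀(2.2645e-05) ≈ -92.90 dB

-92.9 dB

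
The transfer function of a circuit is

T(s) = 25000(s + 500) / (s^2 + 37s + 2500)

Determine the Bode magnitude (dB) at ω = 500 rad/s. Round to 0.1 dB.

37.1 dB

At s = jω = j500:
zero (s+500): 500 + j500 → |·| = √(500²+500²) = √500000 ≈ 707.11, ∠ = arctan(500/500) ≈ 45.00°
quadratic: (j500)² + 37·j500 + 2500 = -247500 + j18500 → |·| ≈ 2.4819e+05, ∠ ≈ 175.73°
|T| = 25000 · 707.11 / 2.4819e+05 ≈ 71.227
Gain = 20 log₁₀(71.227) ≈ 37.05 dB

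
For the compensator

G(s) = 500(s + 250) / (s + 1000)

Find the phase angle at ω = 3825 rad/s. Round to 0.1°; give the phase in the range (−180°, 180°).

At s = jω = j3825:
zero (s+250): 250 + j3825 → |·| = √(250²+3825²) = √14693125 ≈ 3833.2, ∠ = arctan(3825/250) ≈ 86.26°
pole (s+1000): 1000 + j3825 → |·| = √(1000²+3825²) = √15630625 ≈ 3953.6, ∠ = arctan(3825/1000) ≈ 75.35°
∠G = 86.26° − 75.35° = 10.91°

10.9°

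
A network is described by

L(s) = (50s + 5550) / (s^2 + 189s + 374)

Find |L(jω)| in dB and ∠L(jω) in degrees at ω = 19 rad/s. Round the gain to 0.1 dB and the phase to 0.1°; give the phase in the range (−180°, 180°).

Substitute s = j19:
Numerator: 50(j19) + 5550 = 5550 + j950
Denominator: (j19)^2 + 189(j19) + 374 = 13 + j3591
|N| = √(5550² + 950²) ≈ 5630.7, ∠N ≈ 9.71°
|D| = √(13² + 3591²) ≈ 3591, ∠D ≈ 89.79°
|L| = 5630.7 / 3591 ≈ 1.568
Gain = 20 log₁₀(1.568) ≈ 3.91 dB
∠L = 9.71° − 89.79° = -80.08°

3.9 dB, -80.1°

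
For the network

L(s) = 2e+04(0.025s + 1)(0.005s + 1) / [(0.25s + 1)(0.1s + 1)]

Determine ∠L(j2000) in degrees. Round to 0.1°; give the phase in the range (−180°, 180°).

At ω = 2000 rad/s:
zero (1 + j2000·0.025) = 1 + j50 → |·| ≈ 50.01, ∠ ≈ 88.85°
zero (1 + j2000·0.005) = 1 + j10 → |·| ≈ 10.05, ∠ ≈ 84.29°
pole (1 + j2000·0.25) = 1 + j500 → |·| ≈ 500, ∠ ≈ 89.89°
pole (1 + j2000·0.1) = 1 + j200 → |·| ≈ 200, ∠ ≈ 89.71°
∠L = (88.85° + 84.29°) − (89.89° + 89.71°) = -6.46°

-6.5°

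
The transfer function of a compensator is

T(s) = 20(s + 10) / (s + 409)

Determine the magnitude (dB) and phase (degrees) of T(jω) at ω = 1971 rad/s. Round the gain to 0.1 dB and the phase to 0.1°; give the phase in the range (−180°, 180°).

25.8 dB, 11.4°

At s = jω = j1971:
zero (s+10): 10 + j1971 → |·| = √(10²+1971²) = √3884941 ≈ 1971, ∠ = arctan(1971/10) ≈ 89.71°
pole (s+409): 409 + j1971 → |·| = √(409²+1971²) = √4052122 ≈ 2013, ∠ = arctan(1971/409) ≈ 78.28°
|T| = 20 · 1971 / 2013 ≈ 19.583
Gain = 20 log₁₀(19.583) ≈ 25.84 dB
∠T = 89.71° − 78.28° = 11.43°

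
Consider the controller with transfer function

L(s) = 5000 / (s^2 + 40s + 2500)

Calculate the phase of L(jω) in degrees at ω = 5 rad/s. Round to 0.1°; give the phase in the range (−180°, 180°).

-4.6°

At s = jω = j5:
quadratic: (j5)² + 40·j5 + 2500 = 2475 + j200 → |·| ≈ 2483.1, ∠ ≈ 4.62°
∠L = 0.00° − 4.62° = -4.62°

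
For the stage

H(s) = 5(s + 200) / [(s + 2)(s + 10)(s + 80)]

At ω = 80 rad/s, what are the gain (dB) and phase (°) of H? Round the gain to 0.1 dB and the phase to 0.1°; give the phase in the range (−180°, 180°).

-56.6 dB, 165.4°

At s = jω = j80:
zero (s+200): 200 + j80 → |·| = √(200²+80²) = √46400 ≈ 215.41, ∠ = arctan(80/200) ≈ 21.80°
pole (s+2): 2 + j80 → |·| = √(2²+80²) = √6404 ≈ 80.025, ∠ = arctan(80/2) ≈ 88.57°
pole (s+10): 10 + j80 → |·| = √(10²+80²) = √6500 ≈ 80.623, ∠ = arctan(80/10) ≈ 82.87°
pole (s+80): 80 + j80 → |·| = √(80²+80²) = √12800 ≈ 113.14, ∠ = arctan(80/80) ≈ 45.00°
|H| = 5 · 215.41 / 7.2996e+05 ≈ 0.0014755
Gain = 20 log₁₀(0.0014755) ≈ -56.62 dB
∠H = 21.80° − 216.44° = -194.64° ≡ 165.36° (principal value)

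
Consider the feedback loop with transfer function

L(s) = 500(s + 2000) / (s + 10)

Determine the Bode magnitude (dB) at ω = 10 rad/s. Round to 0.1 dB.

97.0 dB

At s = jω = j10:
zero (s+2000): 2000 + j10 → |·| = √(2000²+10²) = √4000100 ≈ 2000, ∠ = arctan(10/2000) ≈ 0.29°
pole (s+10): 10 + j10 → |·| = √(10²+10²) = √200 ≈ 14.142, ∠ = arctan(10/10) ≈ 45.00°
|L| = 500 · 2000 / 14.142 ≈ 70711
Gain = 20 log₁₀(70711) ≈ 96.99 dB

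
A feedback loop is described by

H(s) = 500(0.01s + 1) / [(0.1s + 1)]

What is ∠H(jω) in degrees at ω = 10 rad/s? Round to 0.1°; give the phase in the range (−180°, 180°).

-39.3°

At ω = 10 rad/s:
zero (1 + j10·0.01) = 1 + j0.1 → |·| ≈ 1.005, ∠ ≈ 5.71°
pole (1 + j10·0.1) = 1 + j1 → |·| ≈ 1.4142, ∠ ≈ 45.00°
∠H = (5.71°) − (45.00°) = -39.29°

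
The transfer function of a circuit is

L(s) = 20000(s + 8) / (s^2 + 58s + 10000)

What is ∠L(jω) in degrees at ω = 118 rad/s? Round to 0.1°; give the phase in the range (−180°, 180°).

At s = jω = j118:
zero (s+8): 8 + j118 → |·| = √(8²+118²) = √13988 ≈ 118.27, ∠ = arctan(118/8) ≈ 86.12°
quadratic: (j118)² + 58·j118 + 10000 = -3924 + j6844 → |·| ≈ 7889.1, ∠ ≈ 119.83°
∠L = 86.12° − 119.83° = -33.71°

-33.7°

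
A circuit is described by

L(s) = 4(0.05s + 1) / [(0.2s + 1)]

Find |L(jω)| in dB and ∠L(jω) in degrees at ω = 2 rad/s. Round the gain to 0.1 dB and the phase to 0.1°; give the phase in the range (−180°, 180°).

At ω = 2 rad/s:
zero (1 + j2·0.05) = 1 + j0.1 → |·| ≈ 1.005, ∠ ≈ 5.71°
pole (1 + j2·0.2) = 1 + j0.4 → |·| ≈ 1.077, ∠ ≈ 21.80°
|L| = 4 · 1.005 / (1.077) ≈ 3.7326
Gain = 20 log₁₀(3.7326) ≈ 11.44 dB
∠L = (5.71°) − (21.80°) = -16.09°

11.4 dB, -16.1°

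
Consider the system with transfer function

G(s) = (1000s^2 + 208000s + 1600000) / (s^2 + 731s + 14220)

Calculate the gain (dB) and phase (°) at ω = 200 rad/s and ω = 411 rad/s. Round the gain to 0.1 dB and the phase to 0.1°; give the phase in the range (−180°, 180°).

ω = 200: 51.6 dB, 32.7°; ω = 411: 54.9 dB, 35.7°

Substitute s = j200:
Numerator: 1000(j200)^2 + 208000(j200) + 1600000 = -38400000 + j41600000
Denominator: (j200)^2 + 731(j200) + 14220 = -25780 + j146200
|N| = √(38400000² + 41600000²) ≈ 5.6614e+07, ∠N ≈ 132.71°
|D| = √(25780² + 146200²) ≈ 1.4846e+05, ∠D ≈ 100.00°
|G| = 5.6614e+07 / 1.4846e+05 ≈ 381.34
Gain = 20 log₁₀(381.34) ≈ 51.63 dB
∠G = 132.71° − 100.00° = 32.71°

Substitute s = j411:
Numerator: 1000(j411)^2 + 208000(j411) + 1600000 = -167321000 + j85488000
Denominator: (j411)^2 + 731(j411) + 14220 = -154701 + j300441
|N| = √(167321000² + 85488000²) ≈ 1.8789e+08, ∠N ≈ 152.94°
|D| = √(154701² + 300441²) ≈ 3.3793e+05, ∠D ≈ 117.24°
|G| = 1.8789e+08 / 3.3793e+05 ≈ 556
Gain = 20 log₁₀(556) ≈ 54.90 dB
∠G = 152.94° − 117.24° = 35.70°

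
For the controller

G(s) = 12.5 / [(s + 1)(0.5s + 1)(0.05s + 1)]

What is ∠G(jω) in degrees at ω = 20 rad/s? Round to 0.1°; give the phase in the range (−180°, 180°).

143.6°

At ω = 20 rad/s:
pole (1 + j20·1) = 1 + j20 → |·| ≈ 20.025, ∠ ≈ 87.14°
pole (1 + j20·0.5) = 1 + j10 → |·| ≈ 10.05, ∠ ≈ 84.29°
pole (1 + j20·0.05) = 1 + j1 → |·| ≈ 1.4142, ∠ ≈ 45.00°
∠G = (0°) − (87.14° + 84.29° + 45.00°) = -216.43° ≡ 143.57° (principal value)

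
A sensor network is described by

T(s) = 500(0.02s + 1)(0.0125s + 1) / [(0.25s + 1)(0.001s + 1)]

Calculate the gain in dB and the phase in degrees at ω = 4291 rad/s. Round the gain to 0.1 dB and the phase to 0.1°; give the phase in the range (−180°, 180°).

53.8 dB, 11.4°

At ω = 4291 rad/s:
zero (1 + j4291·0.02) = 1 + j85.82 → |·| ≈ 85.826, ∠ ≈ 89.33°
zero (1 + j4291·0.0125) = 1 + j53.6375 → |·| ≈ 53.647, ∠ ≈ 88.93°
pole (1 + j4291·0.25) = 1 + j1072.75 → |·| ≈ 1072.8, ∠ ≈ 89.95°
pole (1 + j4291·0.001) = 1 + j4.291 → |·| ≈ 4.406, ∠ ≈ 76.88°
|T| = 500 · 85.826 · 53.647 / (1072.8 · 4.406) ≈ 487.05
Gain = 20 log₁₀(487.05) ≈ 53.75 dB
∠T = (89.33° + 88.93°) − (89.95° + 76.88°) = 11.43°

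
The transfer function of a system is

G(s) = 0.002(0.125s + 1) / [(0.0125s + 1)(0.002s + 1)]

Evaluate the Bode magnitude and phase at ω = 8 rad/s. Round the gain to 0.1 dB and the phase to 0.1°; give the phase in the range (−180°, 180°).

-51.0 dB, 38.4°

At ω = 8 rad/s:
zero (1 + j8·0.125) = 1 + j1 → |·| ≈ 1.4142, ∠ ≈ 45.00°
pole (1 + j8·0.0125) = 1 + j0.1 → |·| ≈ 1.005, ∠ ≈ 5.71°
pole (1 + j8·0.002) = 1 + j0.016 → |·| ≈ 1.0001, ∠ ≈ 0.92°
|G| = 0.002 · 1.4142 / (1.005 · 1.0001) ≈ 0.002814
Gain = 20 log₁₀(0.002814) ≈ -51.01 dB
∠G = (45.00°) − (5.71° + 0.92°) = 38.37°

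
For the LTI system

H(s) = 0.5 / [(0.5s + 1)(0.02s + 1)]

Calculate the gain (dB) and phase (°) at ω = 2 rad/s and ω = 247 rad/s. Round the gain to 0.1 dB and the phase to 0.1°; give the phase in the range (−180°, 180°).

ω = 2: -9.0 dB, -47.3°; ω = 247: -61.9 dB, -168.1°

At ω = 2 rad/s:
pole (1 + j2·0.5) = 1 + j1 → |·| ≈ 1.4142, ∠ ≈ 45.00°
pole (1 + j2·0.02) = 1 + j0.04 → |·| ≈ 1.0008, ∠ ≈ 2.29°
|H| = 0.5 · 1 / (1.4142 · 1.0008) ≈ 0.35327
Gain = 20 log₁₀(0.35327) ≈ -9.04 dB
∠H = (0°) − (45.00° + 2.29°) = -47.29°

At ω = 247 rad/s:
pole (1 + j247·0.5) = 1 + j123.5 → |·| ≈ 123.5, ∠ ≈ 89.54°
pole (1 + j247·0.02) = 1 + j4.94 → |·| ≈ 5.0402, ∠ ≈ 78.56°
|H| = 0.5 · 1 / (123.5 · 5.0402) ≈ 0.00080326
Gain = 20 log₁₀(0.00080326) ≈ -61.90 dB
∠H = (0°) − (89.54° + 78.56°) = -168.10°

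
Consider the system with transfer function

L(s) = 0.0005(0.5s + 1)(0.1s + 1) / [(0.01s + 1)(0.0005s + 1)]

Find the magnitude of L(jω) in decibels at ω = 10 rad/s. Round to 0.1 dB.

-48.9 dB

At ω = 10 rad/s:
zero (1 + j10·0.5) = 1 + j5 → |·| ≈ 5.099, ∠ ≈ 78.69°
zero (1 + j10·0.1) = 1 + j1 → |·| ≈ 1.4142, ∠ ≈ 45.00°
pole (1 + j10·0.01) = 1 + j0.1 → |·| ≈ 1.005, ∠ ≈ 5.71°
pole (1 + j10·0.0005) = 1 + j0.005 → |·| ≈ 1, ∠ ≈ 0.29°
|L| = 0.0005 · 5.099 · 1.4142 / (1.005 · 1) ≈ 0.0035876
Gain = 20 log₁₀(0.0035876) ≈ -48.90 dB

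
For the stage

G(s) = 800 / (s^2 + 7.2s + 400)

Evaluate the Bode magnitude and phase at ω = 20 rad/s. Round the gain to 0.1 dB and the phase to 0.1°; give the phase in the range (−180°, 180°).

At s = jω = j20:
quadratic: (j20)² + 7.2·j20 + 400 = 0 + j144 → |·| ≈ 144, ∠ ≈ 90.00°
|G| = 800 / 144 ≈ 5.5556
Gain = 20 log₁₀(5.5556) ≈ 14.89 dB
∠G = 0.00° − 90.00° = -90.00°

14.9 dB, -90.0°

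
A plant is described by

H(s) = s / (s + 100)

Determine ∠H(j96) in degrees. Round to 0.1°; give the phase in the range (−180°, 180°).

46.2°

At s = jω = j96:
zero at origin: s = j96 → |·| = 96, ∠ = 90.00°
pole (s+100): 100 + j96 → |·| = √(100²+96²) = √19216 ≈ 138.62, ∠ = arctan(96/100) ≈ 43.83°
∠H = 90.00° − 43.83° = 46.17°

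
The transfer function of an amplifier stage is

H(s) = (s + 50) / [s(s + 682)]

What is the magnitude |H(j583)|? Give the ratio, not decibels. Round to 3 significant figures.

At s = jω = j583:
zero (s+50): 50 + j583 → |·| = √(50²+583²) = √342389 ≈ 585.14, ∠ = arctan(583/50) ≈ 85.10°
pole (s+682): 682 + j583 → |·| = √(682²+583²) = √805013 ≈ 897.23, ∠ = arctan(583/682) ≈ 40.53°
pole at origin: |s| = 583, ∠ = 90.00° (in denominator)
|H| = 1 · 585.14 / 5.2309e+05 ≈ 0.0011186

0.00112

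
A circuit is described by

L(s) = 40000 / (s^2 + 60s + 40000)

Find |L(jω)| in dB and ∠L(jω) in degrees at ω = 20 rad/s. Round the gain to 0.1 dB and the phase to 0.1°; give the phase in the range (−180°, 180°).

0.1 dB, -1.7°

At s = jω = j20:
quadratic: (j20)² + 60·j20 + 40000 = 39600 + j1200 → |·| ≈ 39618, ∠ ≈ 1.74°
|L| = 40000 / 39618 ≈ 1.0096
Gain = 20 log₁₀(1.0096) ≈ 0.08 dB
∠L = 0.00° − 1.74° = -1.74°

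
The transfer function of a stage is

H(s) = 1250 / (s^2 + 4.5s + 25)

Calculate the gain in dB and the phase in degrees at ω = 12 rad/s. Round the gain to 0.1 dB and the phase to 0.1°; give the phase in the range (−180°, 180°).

At s = jω = j12:
quadratic: (j12)² + 4.5·j12 + 25 = -119 + j54 → |·| ≈ 130.68, ∠ ≈ 155.59°
|H| = 1250 / 130.68 ≈ 9.5654
Gain = 20 log₁₀(9.5654) ≈ 19.61 dB
∠H = 0.00° − 155.59° = -155.59°

19.6 dB, -155.6°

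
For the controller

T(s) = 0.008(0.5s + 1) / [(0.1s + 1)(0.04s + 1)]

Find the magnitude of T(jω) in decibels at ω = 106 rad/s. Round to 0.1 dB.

At ω = 106 rad/s:
zero (1 + j106·0.5) = 1 + j53 → |·| ≈ 53.009, ∠ ≈ 88.92°
pole (1 + j106·0.1) = 1 + j10.6 → |·| ≈ 10.647, ∠ ≈ 84.61°
pole (1 + j106·0.04) = 1 + j4.24 → |·| ≈ 4.3563, ∠ ≈ 76.73°
|T| = 0.008 · 53.009 / (10.647 · 4.3563) ≈ 0.0091431
Gain = 20 log₁₀(0.0091431) ≈ -40.78 dB

-40.8 dB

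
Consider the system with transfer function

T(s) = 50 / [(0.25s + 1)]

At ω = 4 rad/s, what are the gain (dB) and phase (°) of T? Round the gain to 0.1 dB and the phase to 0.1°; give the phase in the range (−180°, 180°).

At ω = 4 rad/s:
pole (1 + j4·0.25) = 1 + j1 → |·| ≈ 1.4142, ∠ ≈ 45.00°
|T| = 50 · 1 / (1.4142) ≈ 35.356
Gain = 20 log₁₀(35.356) ≈ 30.97 dB
∠T = (0°) − (45.00°) = -45.00°

31.0 dB, -45.0°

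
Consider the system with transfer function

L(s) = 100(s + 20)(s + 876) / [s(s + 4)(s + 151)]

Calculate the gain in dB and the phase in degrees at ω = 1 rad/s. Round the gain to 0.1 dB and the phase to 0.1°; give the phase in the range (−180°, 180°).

69.0 dB, -101.5°

At s = jω = j1:
zero (s+20): 20 + j1 → |·| = √(20²+1²) = √401 ≈ 20.025, ∠ = arctan(1/20) ≈ 2.86°
zero (s+876): 876 + j1 → |·| = √(876²+1²) = √767377 ≈ 876, ∠ = arctan(1/876) ≈ 0.07°
pole (s+4): 4 + j1 → |·| = √(4²+1²) = √17 ≈ 4.1231, ∠ = arctan(1/4) ≈ 14.04°
pole (s+151): 151 + j1 → |·| = √(151²+1²) = √22802 ≈ 151, ∠ = arctan(1/151) ≈ 0.38°
pole at origin: |s| = 1, ∠ = 90.00° (in denominator)
|L| = 100 · 17542 / 622.59 ≈ 2817.6
Gain = 20 log₁₀(2817.6) ≈ 69.00 dB
∠L = 2.93° − 104.42° = -101.49°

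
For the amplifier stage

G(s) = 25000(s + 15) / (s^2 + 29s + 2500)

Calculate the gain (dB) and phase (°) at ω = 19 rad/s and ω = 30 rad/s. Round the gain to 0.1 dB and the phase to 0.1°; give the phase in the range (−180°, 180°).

ω = 19: 48.8 dB, 37.3°; ω = 30: 53.3 dB, 34.9°

At s = jω = j19:
zero (s+15): 15 + j19 → |·| = √(15²+19²) = √586 ≈ 24.207, ∠ = arctan(19/15) ≈ 51.71°
quadratic: (j19)² + 29·j19 + 2500 = 2139 + j551 → |·| ≈ 2208.8, ∠ ≈ 14.45°
|G| = 25000 · 24.207 / 2208.8 ≈ 273.98
Gain = 20 log₁₀(273.98) ≈ 48.75 dB
∠G = 51.71° − 14.45° = 37.26°

At s = jω = j30:
zero (s+15): 15 + j30 → |·| = √(15²+30²) = √1125 ≈ 33.541, ∠ = arctan(30/15) ≈ 63.43°
quadratic: (j30)² + 29·j30 + 2500 = 1600 + j870 → |·| ≈ 1821.2, ∠ ≈ 28.54°
|G| = 25000 · 33.541 / 1821.2 ≈ 460.42
Gain = 20 log₁₀(460.42) ≈ 53.26 dB
∠G = 63.43° − 28.54° = 34.89°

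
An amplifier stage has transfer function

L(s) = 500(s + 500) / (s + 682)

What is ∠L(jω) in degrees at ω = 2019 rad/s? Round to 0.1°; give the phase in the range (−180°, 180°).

4.8°

At s = jω = j2019:
zero (s+500): 500 + j2019 → |·| = √(500²+2019²) = √4326361 ≈ 2080, ∠ = arctan(2019/500) ≈ 76.09°
pole (s+682): 682 + j2019 → |·| = √(682²+2019²) = √4541485 ≈ 2131.1, ∠ = arctan(2019/682) ≈ 71.34°
∠L = 76.09° − 71.34° = 4.75°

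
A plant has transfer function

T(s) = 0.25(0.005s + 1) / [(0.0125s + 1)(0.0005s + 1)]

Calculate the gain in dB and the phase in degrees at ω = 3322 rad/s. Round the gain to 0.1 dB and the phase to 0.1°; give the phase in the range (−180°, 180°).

At ω = 3322 rad/s:
zero (1 + j3322·0.005) = 1 + j16.61 → |·| ≈ 16.64, ∠ ≈ 86.55°
pole (1 + j3322·0.0125) = 1 + j41.525 → |·| ≈ 41.537, ∠ ≈ 88.62°
pole (1 + j3322·0.0005) = 1 + j1.661 → |·| ≈ 1.9388, ∠ ≈ 58.95°
|T| = 0.25 · 16.64 / (41.537 · 1.9388) ≈ 0.051657
Gain = 20 log₁₀(0.051657) ≈ -25.74 dB
∠T = (86.55°) − (88.62° + 58.95°) = -61.02°

-25.7 dB, -61.0°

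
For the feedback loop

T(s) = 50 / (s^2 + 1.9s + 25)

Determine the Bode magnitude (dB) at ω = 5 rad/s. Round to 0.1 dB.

At s = jω = j5:
quadratic: (j5)² + 1.9·j5 + 25 = 0 + j9.5 → |·| ≈ 9.5, ∠ ≈ 90.00°
|T| = 50 / 9.5 ≈ 5.2632
Gain = 20 log₁₀(5.2632) ≈ 14.42 dB

14.4 dB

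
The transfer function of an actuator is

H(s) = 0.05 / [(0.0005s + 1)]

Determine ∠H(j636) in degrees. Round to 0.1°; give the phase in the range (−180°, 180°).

-17.6°

At ω = 636 rad/s:
pole (1 + j636·0.0005) = 1 + j0.318 → |·| ≈ 1.0493, ∠ ≈ 17.64°
∠H = (0°) − (17.64°) = -17.64°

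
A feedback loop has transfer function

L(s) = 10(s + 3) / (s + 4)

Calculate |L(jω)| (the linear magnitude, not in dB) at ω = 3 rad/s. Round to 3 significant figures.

8.49

At s = jω = j3:
zero (s+3): 3 + j3 → |·| = √(3²+3²) = √18 ≈ 4.2426, ∠ = arctan(3/3) ≈ 45.00°
pole (s+4): 4 + j3 → |·| = √(4²+3²) = √25 ≈ 5, ∠ = arctan(3/4) ≈ 36.87°
|L| = 10 · 4.2426 / 5 ≈ 8.4852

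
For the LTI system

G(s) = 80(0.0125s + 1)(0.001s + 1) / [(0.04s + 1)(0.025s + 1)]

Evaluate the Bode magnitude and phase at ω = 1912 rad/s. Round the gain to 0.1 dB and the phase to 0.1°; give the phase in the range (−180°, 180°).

1.1 dB, -28.1°

At ω = 1912 rad/s:
zero (1 + j1912·0.0125) = 1 + j23.9 → |·| ≈ 23.921, ∠ ≈ 87.60°
zero (1 + j1912·0.001) = 1 + j1.912 → |·| ≈ 2.1577, ∠ ≈ 62.39°
pole (1 + j1912·0.04) = 1 + j76.48 → |·| ≈ 76.487, ∠ ≈ 89.25°
pole (1 + j1912·0.025) = 1 + j47.8 → |·| ≈ 47.81, ∠ ≈ 88.80°
|G| = 80 · 23.921 · 2.1577 / (76.487 · 47.81) ≈ 1.1292
Gain = 20 log₁₀(1.1292) ≈ 1.06 dB
∠G = (87.60° + 62.39°) − (89.25° + 88.80°) = -28.06°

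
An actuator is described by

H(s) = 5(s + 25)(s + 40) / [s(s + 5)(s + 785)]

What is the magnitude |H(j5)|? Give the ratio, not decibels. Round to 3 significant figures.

At s = jω = j5:
zero (s+25): 25 + j5 → |·| = √(25²+5²) = √650 ≈ 25.495, ∠ = arctan(5/25) ≈ 11.31°
zero (s+40): 40 + j5 → |·| = √(40²+5²) = √1625 ≈ 40.311, ∠ = arctan(5/40) ≈ 7.13°
pole (s+5): 5 + j5 → |·| = √(5²+5²) = √50 ≈ 7.0711, ∠ = arctan(5/5) ≈ 45.00°
pole (s+785): 785 + j5 → |·| = √(785²+5²) = √616250 ≈ 785.02, ∠ = arctan(5/785) ≈ 0.36°
pole at origin: |s| = 5, ∠ = 90.00° (in denominator)
|H| = 5 · 1027.7 / 27755 ≈ 0.18514

0.185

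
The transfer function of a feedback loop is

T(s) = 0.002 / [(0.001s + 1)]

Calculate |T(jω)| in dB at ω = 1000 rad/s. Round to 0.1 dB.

At ω = 1000 rad/s:
pole (1 + j1000·0.001) = 1 + j1 → |·| ≈ 1.4142, ∠ ≈ 45.00°
|T| = 0.002 · 1 / (1.4142) ≈ 0.0014142
Gain = 20 log₁₀(0.0014142) ≈ -56.99 dB

-57.0 dB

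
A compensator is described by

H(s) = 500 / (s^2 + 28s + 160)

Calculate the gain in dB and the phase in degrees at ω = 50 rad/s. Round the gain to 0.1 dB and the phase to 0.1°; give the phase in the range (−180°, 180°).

-14.7 dB, -149.1°

Substitute s = j50:
Numerator: 500 = 500 + j0
Denominator: (j50)^2 + 28(j50) + 160 = -2340 + j1400
|N| = √(500² + 0²) ≈ 500, ∠N ≈ 0.00°
|D| = √(2340² + 1400²) ≈ 2726.8, ∠D ≈ 149.11°
|H| = 500 / 2726.8 ≈ 0.18337
Gain = 20 log₁₀(0.18337) ≈ -14.73 dB
∠H = 0.00° − 149.11° = -149.11°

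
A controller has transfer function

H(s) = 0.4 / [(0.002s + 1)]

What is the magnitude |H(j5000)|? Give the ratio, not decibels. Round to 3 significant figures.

At ω = 5000 rad/s:
pole (1 + j5000·0.002) = 1 + j10 → |·| ≈ 10.05, ∠ ≈ 84.29°
|H| = 0.4 · 1 / (10.05) ≈ 0.039801

0.0398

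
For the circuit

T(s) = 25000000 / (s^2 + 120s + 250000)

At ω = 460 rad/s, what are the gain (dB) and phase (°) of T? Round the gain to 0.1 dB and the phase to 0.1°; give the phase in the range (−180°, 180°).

51.4 dB, -55.2°

At s = jω = j460:
quadratic: (j460)² + 120·j460 + 250000 = 38400 + j55200 → |·| ≈ 67243, ∠ ≈ 55.18°
|T| = 25000000 / 67243 ≈ 371.79
Gain = 20 log₁₀(371.79) ≈ 51.41 dB
∠T = 0.00° − 55.18° = -55.18°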